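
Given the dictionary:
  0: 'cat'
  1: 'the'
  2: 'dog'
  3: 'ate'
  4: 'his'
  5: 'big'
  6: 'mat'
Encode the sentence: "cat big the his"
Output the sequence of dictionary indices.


Look up each word in the dictionary:
  'cat' -> 0
  'big' -> 5
  'the' -> 1
  'his' -> 4

Encoded: [0, 5, 1, 4]


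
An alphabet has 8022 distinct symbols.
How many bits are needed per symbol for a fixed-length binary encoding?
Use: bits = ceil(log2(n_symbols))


log2(8022) = 12.9697
Bracket: 2^12 = 4096 < 8022 <= 2^13 = 8192
So ceil(log2(8022)) = 13

bits = ceil(log2(8022)) = ceil(12.9697) = 13 bits


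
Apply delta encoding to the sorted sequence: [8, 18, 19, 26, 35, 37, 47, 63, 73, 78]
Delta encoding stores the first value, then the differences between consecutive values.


First value: 8
Deltas:
  18 - 8 = 10
  19 - 18 = 1
  26 - 19 = 7
  35 - 26 = 9
  37 - 35 = 2
  47 - 37 = 10
  63 - 47 = 16
  73 - 63 = 10
  78 - 73 = 5


Delta encoded: [8, 10, 1, 7, 9, 2, 10, 16, 10, 5]


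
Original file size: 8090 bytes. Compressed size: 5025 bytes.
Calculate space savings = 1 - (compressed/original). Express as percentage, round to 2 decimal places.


ratio = compressed/original = 5025/8090 = 0.621137
savings = 1 - ratio = 1 - 0.621137 = 0.378863
as a percentage: 0.378863 * 100 = 37.89%

Space savings = 1 - 5025/8090 = 37.89%


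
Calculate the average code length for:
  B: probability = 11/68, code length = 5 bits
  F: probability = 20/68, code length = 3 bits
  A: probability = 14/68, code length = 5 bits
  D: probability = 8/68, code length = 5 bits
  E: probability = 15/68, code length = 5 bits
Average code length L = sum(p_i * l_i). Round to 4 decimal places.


Weighted contributions p_i * l_i:
  B: (11/68) * 5 = 55/68
  F: (20/68) * 3 = 60/68
  A: (14/68) * 5 = 70/68
  D: (8/68) * 5 = 40/68
  E: (15/68) * 5 = 75/68
Sum = (55 + 60 + 70 + 40 + 75)/68 = 300/68

L = 300/68 = 4.4118 bits/symbol


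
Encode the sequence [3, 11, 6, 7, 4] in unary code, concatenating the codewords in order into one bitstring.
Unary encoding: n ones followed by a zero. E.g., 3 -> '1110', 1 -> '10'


Encode each number as n ones followed by a terminating 0:
  3 -> 1110 (4 bits)
  11 -> 111111111110 (12 bits)
  6 -> 1111110 (7 bits)
  7 -> 11111110 (8 bits)
  4 -> 11110 (5 bits)
Total length = 4 + 12 + 7 + 8 + 5 = 36 bits.

Unary([3, 11, 6, 7, 4]) = 111011111111111011111101111111011110 (36 bits)


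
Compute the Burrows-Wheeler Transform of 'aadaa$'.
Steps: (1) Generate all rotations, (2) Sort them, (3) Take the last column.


Rotations (sorted):
  0: $aadaa -> last char: a
  1: a$aada -> last char: a
  2: aa$aad -> last char: d
  3: aadaa$ -> last char: $
  4: adaa$a -> last char: a
  5: daa$aa -> last char: a


BWT = aad$aa


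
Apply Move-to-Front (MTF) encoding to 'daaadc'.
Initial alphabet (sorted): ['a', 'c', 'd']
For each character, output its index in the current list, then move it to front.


MTF encoding:
'd': index 2 in ['a', 'c', 'd'] -> ['d', 'a', 'c']
'a': index 1 in ['d', 'a', 'c'] -> ['a', 'd', 'c']
'a': index 0 in ['a', 'd', 'c'] -> ['a', 'd', 'c']
'a': index 0 in ['a', 'd', 'c'] -> ['a', 'd', 'c']
'd': index 1 in ['a', 'd', 'c'] -> ['d', 'a', 'c']
'c': index 2 in ['d', 'a', 'c'] -> ['c', 'd', 'a']


Output: [2, 1, 0, 0, 1, 2]


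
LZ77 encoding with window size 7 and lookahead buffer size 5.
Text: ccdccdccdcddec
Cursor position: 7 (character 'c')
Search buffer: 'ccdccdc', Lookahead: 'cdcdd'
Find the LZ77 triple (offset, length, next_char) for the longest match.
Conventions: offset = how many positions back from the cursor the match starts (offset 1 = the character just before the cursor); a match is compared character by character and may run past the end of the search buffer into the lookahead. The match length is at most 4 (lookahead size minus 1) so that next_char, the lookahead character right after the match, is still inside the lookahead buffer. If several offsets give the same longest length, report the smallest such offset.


Try each offset into the search buffer:
  offset=1 (pos 6, char 'c'): match length 1
  offset=2 (pos 5, char 'd'): match length 0
  offset=3 (pos 4, char 'c'): match length 3
  offset=4 (pos 3, char 'c'): match length 1
  offset=5 (pos 2, char 'd'): match length 0
  offset=6 (pos 1, char 'c'): match length 3
  offset=7 (pos 0, char 'c'): match length 1
Longest match has length 3, found at offsets 3, 6; take the smallest, offset 3.
next_char = character at position 7 + 3 = 10 -> 'd'

Best match: offset=3, length=3 (matching 'cdc' starting at position 4)
LZ77 triple: (3, 3, 'd')


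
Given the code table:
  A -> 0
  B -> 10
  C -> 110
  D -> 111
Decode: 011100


Decoding:
0 -> A
111 -> D
0 -> A
0 -> A


Result: ADAA


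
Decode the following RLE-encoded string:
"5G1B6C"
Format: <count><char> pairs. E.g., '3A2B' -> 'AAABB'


Expanding each <count><char> pair:
  5G -> 'GGGGG'
  1B -> 'B'
  6C -> 'CCCCCC'

Decoded = GGGGGBCCCCCC


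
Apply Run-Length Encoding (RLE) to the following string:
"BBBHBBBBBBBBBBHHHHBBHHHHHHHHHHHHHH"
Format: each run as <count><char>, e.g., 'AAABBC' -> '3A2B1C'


Scanning runs left to right:
  i=0: run of 'B' x 3 -> '3B'
  i=3: run of 'H' x 1 -> '1H'
  i=4: run of 'B' x 10 -> '10B'
  i=14: run of 'H' x 4 -> '4H'
  i=18: run of 'B' x 2 -> '2B'
  i=20: run of 'H' x 14 -> '14H'

RLE = 3B1H10B4H2B14H


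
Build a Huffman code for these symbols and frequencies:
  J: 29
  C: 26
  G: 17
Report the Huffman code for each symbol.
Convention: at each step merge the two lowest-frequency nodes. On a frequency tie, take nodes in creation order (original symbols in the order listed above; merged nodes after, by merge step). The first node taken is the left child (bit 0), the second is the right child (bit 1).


Huffman tree construction:
Step 1: Merge G(17) + C(26) = 43
Step 2: Merge J(29) + (G+C)(43) = 72
Read each symbol's code off the tree from the root (left child = 0, right child = 1).

Codes:
  J: 0 (length 1)
  C: 11 (length 2)
  G: 10 (length 2)
Average code length: 115/72 = 1.5972 bits/symbol


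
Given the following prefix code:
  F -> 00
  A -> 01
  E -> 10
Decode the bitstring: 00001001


Decoding step by step:
Bits 00 -> F
Bits 00 -> F
Bits 10 -> E
Bits 01 -> A


Decoded message: FFEA


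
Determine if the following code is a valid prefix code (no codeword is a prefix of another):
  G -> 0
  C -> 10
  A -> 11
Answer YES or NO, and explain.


Checking each pair (does one codeword prefix another?):
  G='0' vs C='10': no prefix
  G='0' vs A='11': no prefix
  C='10' vs G='0': no prefix
  C='10' vs A='11': no prefix
  A='11' vs G='0': no prefix
  A='11' vs C='10': no prefix
No violation found over all pairs.

YES -- this is a valid prefix code. No codeword is a prefix of any other codeword.


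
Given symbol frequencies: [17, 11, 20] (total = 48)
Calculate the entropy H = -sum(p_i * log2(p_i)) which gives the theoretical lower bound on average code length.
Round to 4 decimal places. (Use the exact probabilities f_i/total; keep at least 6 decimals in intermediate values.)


Per-symbol terms -p_i * log2(p_i) with p_i = f_i/48:
  p = 17/48 = 0.354167: log2(p) = -1.497500, -p*log2(p) = 0.530364
  p = 11/48 = 0.229167: log2(p) = -2.125531, -p*log2(p) = 0.487101
  p = 20/48 = 0.416667: log2(p) = -1.263034, -p*log2(p) = 0.526264
H = 0.530364 + 0.487101 + 0.526264 = 1.543729

H = 1.5437 bits/symbol


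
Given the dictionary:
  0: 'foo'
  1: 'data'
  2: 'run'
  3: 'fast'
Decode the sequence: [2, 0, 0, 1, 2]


Look up each index in the dictionary:
  2 -> 'run'
  0 -> 'foo'
  0 -> 'foo'
  1 -> 'data'
  2 -> 'run'

Decoded: "run foo foo data run"


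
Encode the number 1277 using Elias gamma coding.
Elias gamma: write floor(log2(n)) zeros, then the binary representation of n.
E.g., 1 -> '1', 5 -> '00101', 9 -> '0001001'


num_bits = floor(log2(1277)) + 1 = 11
leading_zeros = num_bits - 1 = 10
binary(1277) = 10011111101

Elias gamma(1277) = '0000000000' + '10011111101' = 000000000010011111101 (21 bits)


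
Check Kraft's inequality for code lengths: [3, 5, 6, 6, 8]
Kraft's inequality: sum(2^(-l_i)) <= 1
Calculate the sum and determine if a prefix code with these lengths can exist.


Sum = 2^(-3) + 2^(-5) + 2^(-6) + 2^(-6) + 2^(-8)
    = 0.125 + 0.03125 + 0.015625 + 0.015625 + 0.00390625
    = 49/256 = 0.19140625
Since 0.19140625 <= 1, Kraft's inequality IS satisfied.
A prefix code with these lengths CAN exist.

Kraft sum = 0.19140625. Satisfied.


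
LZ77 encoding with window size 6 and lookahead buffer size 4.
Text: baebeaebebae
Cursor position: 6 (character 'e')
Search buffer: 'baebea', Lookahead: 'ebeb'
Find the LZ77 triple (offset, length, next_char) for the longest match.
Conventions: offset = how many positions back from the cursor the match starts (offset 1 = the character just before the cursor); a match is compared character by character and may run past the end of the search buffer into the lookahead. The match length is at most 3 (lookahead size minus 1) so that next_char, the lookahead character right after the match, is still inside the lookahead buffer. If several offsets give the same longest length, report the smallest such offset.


Try each offset into the search buffer:
  offset=1 (pos 5, char 'a'): match length 0
  offset=2 (pos 4, char 'e'): match length 1
  offset=3 (pos 3, char 'b'): match length 0
  offset=4 (pos 2, char 'e'): match length 3
  offset=5 (pos 1, char 'a'): match length 0
  offset=6 (pos 0, char 'b'): match length 0
Longest match has length 3 at offset 4.
next_char = character at position 6 + 3 = 9 -> 'b'

Best match: offset=4, length=3 (matching 'ebe' starting at position 2)
LZ77 triple: (4, 3, 'b')


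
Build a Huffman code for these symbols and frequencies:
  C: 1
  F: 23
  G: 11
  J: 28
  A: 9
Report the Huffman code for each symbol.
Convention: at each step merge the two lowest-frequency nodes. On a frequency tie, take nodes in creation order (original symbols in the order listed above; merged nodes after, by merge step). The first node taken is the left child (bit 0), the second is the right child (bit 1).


Huffman tree construction:
Step 1: Merge C(1) + A(9) = 10
Step 2: Merge (C+A)(10) + G(11) = 21
Step 3: Merge ((C+A)+G)(21) + F(23) = 44
Step 4: Merge J(28) + (((C+A)+G)+F)(44) = 72
Read each symbol's code off the tree from the root (left child = 0, right child = 1).

Codes:
  C: 1000 (length 4)
  F: 11 (length 2)
  G: 101 (length 3)
  J: 0 (length 1)
  A: 1001 (length 4)
Average code length: 147/72 = 2.0417 bits/symbol


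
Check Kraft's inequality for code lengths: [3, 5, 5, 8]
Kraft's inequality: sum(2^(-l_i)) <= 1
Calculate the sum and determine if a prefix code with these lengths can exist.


Sum = 2^(-3) + 2^(-5) + 2^(-5) + 2^(-8)
    = 0.125 + 0.03125 + 0.03125 + 0.00390625
    = 49/256 = 0.19140625
Since 0.19140625 <= 1, Kraft's inequality IS satisfied.
A prefix code with these lengths CAN exist.

Kraft sum = 0.19140625. Satisfied.


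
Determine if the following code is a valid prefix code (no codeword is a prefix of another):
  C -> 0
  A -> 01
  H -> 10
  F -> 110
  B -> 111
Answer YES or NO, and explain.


Checking each pair (does one codeword prefix another?):
  C='0' vs A='01': prefix -- VIOLATION

NO -- this is NOT a valid prefix code. C (0) is a prefix of A (01).


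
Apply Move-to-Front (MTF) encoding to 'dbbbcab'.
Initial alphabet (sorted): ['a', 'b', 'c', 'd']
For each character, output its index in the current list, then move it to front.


MTF encoding:
'd': index 3 in ['a', 'b', 'c', 'd'] -> ['d', 'a', 'b', 'c']
'b': index 2 in ['d', 'a', 'b', 'c'] -> ['b', 'd', 'a', 'c']
'b': index 0 in ['b', 'd', 'a', 'c'] -> ['b', 'd', 'a', 'c']
'b': index 0 in ['b', 'd', 'a', 'c'] -> ['b', 'd', 'a', 'c']
'c': index 3 in ['b', 'd', 'a', 'c'] -> ['c', 'b', 'd', 'a']
'a': index 3 in ['c', 'b', 'd', 'a'] -> ['a', 'c', 'b', 'd']
'b': index 2 in ['a', 'c', 'b', 'd'] -> ['b', 'a', 'c', 'd']


Output: [3, 2, 0, 0, 3, 3, 2]


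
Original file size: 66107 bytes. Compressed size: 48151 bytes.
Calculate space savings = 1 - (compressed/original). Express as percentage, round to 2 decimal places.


ratio = compressed/original = 48151/66107 = 0.72838
savings = 1 - ratio = 1 - 0.72838 = 0.27162
as a percentage: 0.27162 * 100 = 27.16%

Space savings = 1 - 48151/66107 = 27.16%


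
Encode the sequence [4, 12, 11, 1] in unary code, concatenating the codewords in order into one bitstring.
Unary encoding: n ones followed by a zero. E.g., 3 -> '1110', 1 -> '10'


Encode each number as n ones followed by a terminating 0:
  4 -> 11110 (5 bits)
  12 -> 1111111111110 (13 bits)
  11 -> 111111111110 (12 bits)
  1 -> 10 (2 bits)
Total length = 5 + 13 + 12 + 2 = 32 bits.

Unary([4, 12, 11, 1]) = 11110111111111111011111111111010 (32 bits)


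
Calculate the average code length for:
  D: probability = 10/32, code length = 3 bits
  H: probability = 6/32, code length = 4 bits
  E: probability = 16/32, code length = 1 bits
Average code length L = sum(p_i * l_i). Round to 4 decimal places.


Weighted contributions p_i * l_i:
  D: (10/32) * 3 = 30/32
  H: (6/32) * 4 = 24/32
  E: (16/32) * 1 = 16/32
Sum = (30 + 24 + 16)/32 = 70/32

L = 70/32 = 2.1875 bits/symbol


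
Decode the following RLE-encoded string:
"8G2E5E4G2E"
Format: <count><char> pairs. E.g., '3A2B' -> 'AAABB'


Expanding each <count><char> pair:
  8G -> 'GGGGGGGG'
  2E -> 'EE'
  5E -> 'EEEEE'
  4G -> 'GGGG'
  2E -> 'EE'

Decoded = GGGGGGGGEEEEEEEGGGGEE


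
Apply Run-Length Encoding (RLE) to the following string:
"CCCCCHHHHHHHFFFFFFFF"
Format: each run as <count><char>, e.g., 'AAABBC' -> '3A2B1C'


Scanning runs left to right:
  i=0: run of 'C' x 5 -> '5C'
  i=5: run of 'H' x 7 -> '7H'
  i=12: run of 'F' x 8 -> '8F'

RLE = 5C7H8F


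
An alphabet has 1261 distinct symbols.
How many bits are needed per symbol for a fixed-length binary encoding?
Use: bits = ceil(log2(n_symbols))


log2(1261) = 10.3004
Bracket: 2^10 = 1024 < 1261 <= 2^11 = 2048
So ceil(log2(1261)) = 11

bits = ceil(log2(1261)) = ceil(10.3004) = 11 bits


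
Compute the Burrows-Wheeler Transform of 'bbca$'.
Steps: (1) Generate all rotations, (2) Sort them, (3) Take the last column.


Rotations (sorted):
  0: $bbca -> last char: a
  1: a$bbc -> last char: c
  2: bbca$ -> last char: $
  3: bca$b -> last char: b
  4: ca$bb -> last char: b


BWT = ac$bb


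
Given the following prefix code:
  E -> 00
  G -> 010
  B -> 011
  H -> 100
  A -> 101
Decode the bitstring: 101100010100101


Decoding step by step:
Bits 101 -> A
Bits 100 -> H
Bits 010 -> G
Bits 100 -> H
Bits 101 -> A


Decoded message: AHGHA


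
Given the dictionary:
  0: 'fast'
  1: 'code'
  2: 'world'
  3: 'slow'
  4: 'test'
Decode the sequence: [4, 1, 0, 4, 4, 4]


Look up each index in the dictionary:
  4 -> 'test'
  1 -> 'code'
  0 -> 'fast'
  4 -> 'test'
  4 -> 'test'
  4 -> 'test'

Decoded: "test code fast test test test"


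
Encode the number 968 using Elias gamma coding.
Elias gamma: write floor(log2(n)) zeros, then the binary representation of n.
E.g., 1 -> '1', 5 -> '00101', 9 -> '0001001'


num_bits = floor(log2(968)) + 1 = 10
leading_zeros = num_bits - 1 = 9
binary(968) = 1111001000

Elias gamma(968) = '000000000' + '1111001000' = 0000000001111001000 (19 bits)


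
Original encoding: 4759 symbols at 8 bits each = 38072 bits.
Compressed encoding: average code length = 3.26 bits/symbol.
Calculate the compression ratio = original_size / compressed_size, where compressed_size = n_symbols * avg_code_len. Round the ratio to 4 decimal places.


original_size = n_symbols * orig_bits = 4759 * 8 = 38072 bits
compressed_size = n_symbols * avg_code_len = 4759 * 3.26 = 15514.34 bits
ratio = original_size / compressed_size = 38072 / 15514.34 = 2.454

Compression ratio = 2.454


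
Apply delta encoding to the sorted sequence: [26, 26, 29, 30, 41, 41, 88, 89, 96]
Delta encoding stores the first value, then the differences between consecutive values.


First value: 26
Deltas:
  26 - 26 = 0
  29 - 26 = 3
  30 - 29 = 1
  41 - 30 = 11
  41 - 41 = 0
  88 - 41 = 47
  89 - 88 = 1
  96 - 89 = 7


Delta encoded: [26, 0, 3, 1, 11, 0, 47, 1, 7]


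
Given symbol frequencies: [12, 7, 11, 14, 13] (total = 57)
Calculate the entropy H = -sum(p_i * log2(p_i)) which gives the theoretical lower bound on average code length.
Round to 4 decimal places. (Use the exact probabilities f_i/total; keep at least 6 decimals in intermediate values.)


Per-symbol terms -p_i * log2(p_i) with p_i = f_i/57:
  p = 12/57 = 0.210526: log2(p) = -2.247928, -p*log2(p) = 0.473248
  p = 7/57 = 0.122807: log2(p) = -3.025535, -p*log2(p) = 0.371557
  p = 11/57 = 0.192982: log2(p) = -2.373458, -p*log2(p) = 0.458036
  p = 14/57 = 0.245614: log2(p) = -2.025535, -p*log2(p) = 0.497500
  p = 13/57 = 0.228070: log2(p) = -2.132450, -p*log2(p) = 0.486348
H = 0.473248 + 0.371557 + 0.458036 + 0.497500 + 0.486348 = 2.286689

H = 2.2867 bits/symbol


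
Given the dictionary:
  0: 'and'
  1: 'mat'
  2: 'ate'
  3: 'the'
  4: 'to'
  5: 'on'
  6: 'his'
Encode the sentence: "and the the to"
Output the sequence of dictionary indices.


Look up each word in the dictionary:
  'and' -> 0
  'the' -> 3
  'the' -> 3
  'to' -> 4

Encoded: [0, 3, 3, 4]


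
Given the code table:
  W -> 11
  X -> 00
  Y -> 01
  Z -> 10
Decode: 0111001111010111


Decoding:
01 -> Y
11 -> W
00 -> X
11 -> W
11 -> W
01 -> Y
01 -> Y
11 -> W


Result: YWXWWYYW


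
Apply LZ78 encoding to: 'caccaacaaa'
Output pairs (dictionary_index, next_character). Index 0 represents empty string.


LZ78 encoding steps:
Dictionary: {0: ''}
Step 1: w='' (idx 0), next='c' -> output (0, 'c'), add 'c' as idx 1
Step 2: w='' (idx 0), next='a' -> output (0, 'a'), add 'a' as idx 2
Step 3: w='c' (idx 1), next='c' -> output (1, 'c'), add 'cc' as idx 3
Step 4: w='a' (idx 2), next='a' -> output (2, 'a'), add 'aa' as idx 4
Step 5: w='c' (idx 1), next='a' -> output (1, 'a'), add 'ca' as idx 5
Step 6: w='aa' (idx 4), end of input -> output (4, '')


Encoded: [(0, 'c'), (0, 'a'), (1, 'c'), (2, 'a'), (1, 'a'), (4, '')]


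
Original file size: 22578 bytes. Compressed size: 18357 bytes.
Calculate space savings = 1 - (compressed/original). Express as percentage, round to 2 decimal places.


ratio = compressed/original = 18357/22578 = 0.813048
savings = 1 - ratio = 1 - 0.813048 = 0.186952
as a percentage: 0.186952 * 100 = 18.7%

Space savings = 1 - 18357/22578 = 18.7%


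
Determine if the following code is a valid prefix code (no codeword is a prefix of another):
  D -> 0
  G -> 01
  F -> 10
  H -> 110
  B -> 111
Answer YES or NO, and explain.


Checking each pair (does one codeword prefix another?):
  D='0' vs G='01': prefix -- VIOLATION

NO -- this is NOT a valid prefix code. D (0) is a prefix of G (01).


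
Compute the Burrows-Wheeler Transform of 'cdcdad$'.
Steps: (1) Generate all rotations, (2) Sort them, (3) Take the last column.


Rotations (sorted):
  0: $cdcdad -> last char: d
  1: ad$cdcd -> last char: d
  2: cdad$cd -> last char: d
  3: cdcdad$ -> last char: $
  4: d$cdcda -> last char: a
  5: dad$cdc -> last char: c
  6: dcdad$c -> last char: c


BWT = ddd$acc


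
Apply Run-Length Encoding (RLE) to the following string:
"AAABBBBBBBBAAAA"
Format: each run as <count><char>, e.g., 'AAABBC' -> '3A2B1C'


Scanning runs left to right:
  i=0: run of 'A' x 3 -> '3A'
  i=3: run of 'B' x 8 -> '8B'
  i=11: run of 'A' x 4 -> '4A'

RLE = 3A8B4A


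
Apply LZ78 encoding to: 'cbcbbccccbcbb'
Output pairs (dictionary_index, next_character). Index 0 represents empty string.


LZ78 encoding steps:
Dictionary: {0: ''}
Step 1: w='' (idx 0), next='c' -> output (0, 'c'), add 'c' as idx 1
Step 2: w='' (idx 0), next='b' -> output (0, 'b'), add 'b' as idx 2
Step 3: w='c' (idx 1), next='b' -> output (1, 'b'), add 'cb' as idx 3
Step 4: w='b' (idx 2), next='c' -> output (2, 'c'), add 'bc' as idx 4
Step 5: w='c' (idx 1), next='c' -> output (1, 'c'), add 'cc' as idx 5
Step 6: w='cb' (idx 3), next='c' -> output (3, 'c'), add 'cbc' as idx 6
Step 7: w='b' (idx 2), next='b' -> output (2, 'b'), add 'bb' as idx 7


Encoded: [(0, 'c'), (0, 'b'), (1, 'b'), (2, 'c'), (1, 'c'), (3, 'c'), (2, 'b')]


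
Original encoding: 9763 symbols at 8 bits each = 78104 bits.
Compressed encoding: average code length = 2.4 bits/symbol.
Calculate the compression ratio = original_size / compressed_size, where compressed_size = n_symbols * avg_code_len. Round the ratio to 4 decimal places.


original_size = n_symbols * orig_bits = 9763 * 8 = 78104 bits
compressed_size = n_symbols * avg_code_len = 9763 * 2.4 = 23431.2 bits
ratio = original_size / compressed_size = 78104 / 23431.2 = 3.3333

Compression ratio = 3.3333


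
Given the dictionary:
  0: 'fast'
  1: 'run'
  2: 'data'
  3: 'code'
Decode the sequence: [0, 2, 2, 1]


Look up each index in the dictionary:
  0 -> 'fast'
  2 -> 'data'
  2 -> 'data'
  1 -> 'run'

Decoded: "fast data data run"


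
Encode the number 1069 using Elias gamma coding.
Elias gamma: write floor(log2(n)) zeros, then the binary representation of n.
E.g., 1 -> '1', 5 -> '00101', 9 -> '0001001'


num_bits = floor(log2(1069)) + 1 = 11
leading_zeros = num_bits - 1 = 10
binary(1069) = 10000101101

Elias gamma(1069) = '0000000000' + '10000101101' = 000000000010000101101 (21 bits)


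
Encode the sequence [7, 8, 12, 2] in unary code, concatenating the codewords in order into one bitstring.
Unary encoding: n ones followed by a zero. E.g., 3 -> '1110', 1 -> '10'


Encode each number as n ones followed by a terminating 0:
  7 -> 11111110 (8 bits)
  8 -> 111111110 (9 bits)
  12 -> 1111111111110 (13 bits)
  2 -> 110 (3 bits)
Total length = 8 + 9 + 13 + 3 = 33 bits.

Unary([7, 8, 12, 2]) = 111111101111111101111111111110110 (33 bits)


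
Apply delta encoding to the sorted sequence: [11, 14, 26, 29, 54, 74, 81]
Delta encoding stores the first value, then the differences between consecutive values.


First value: 11
Deltas:
  14 - 11 = 3
  26 - 14 = 12
  29 - 26 = 3
  54 - 29 = 25
  74 - 54 = 20
  81 - 74 = 7


Delta encoded: [11, 3, 12, 3, 25, 20, 7]


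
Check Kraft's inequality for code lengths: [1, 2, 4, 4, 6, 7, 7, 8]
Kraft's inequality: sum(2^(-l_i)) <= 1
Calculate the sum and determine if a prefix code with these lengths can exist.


Sum = 2^(-1) + 2^(-2) + 2^(-4) + 2^(-4) + 2^(-6) + 2^(-7) + 2^(-7) + 2^(-8)
    = 0.5 + 0.25 + 0.0625 + 0.0625 + 0.015625 + 0.0078125 + 0.0078125 + 0.00390625
    = 233/256 = 0.91015625
Since 0.91015625 <= 1, Kraft's inequality IS satisfied.
A prefix code with these lengths CAN exist.

Kraft sum = 0.91015625. Satisfied.


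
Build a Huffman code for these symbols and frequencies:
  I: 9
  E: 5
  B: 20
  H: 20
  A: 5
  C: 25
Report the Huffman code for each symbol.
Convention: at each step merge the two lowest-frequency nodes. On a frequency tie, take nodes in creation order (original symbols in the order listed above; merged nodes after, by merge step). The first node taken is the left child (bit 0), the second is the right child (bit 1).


Huffman tree construction:
Step 1: Merge E(5) + A(5) = 10
Step 2: Merge I(9) + (E+A)(10) = 19
Step 3: Merge (I+(E+A))(19) + B(20) = 39
Step 4: Merge H(20) + C(25) = 45
Step 5: Merge ((I+(E+A))+B)(39) + (H+C)(45) = 84
Read each symbol's code off the tree from the root (left child = 0, right child = 1).

Codes:
  I: 000 (length 3)
  E: 0010 (length 4)
  B: 01 (length 2)
  H: 10 (length 2)
  A: 0011 (length 4)
  C: 11 (length 2)
Average code length: 197/84 = 2.3452 bits/symbol


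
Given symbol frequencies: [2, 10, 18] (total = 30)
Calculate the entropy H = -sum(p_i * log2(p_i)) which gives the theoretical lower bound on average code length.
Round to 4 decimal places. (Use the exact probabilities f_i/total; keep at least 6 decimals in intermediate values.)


Per-symbol terms -p_i * log2(p_i) with p_i = f_i/30:
  p = 2/30 = 0.066667: log2(p) = -3.906891, -p*log2(p) = 0.260459
  p = 10/30 = 0.333333: log2(p) = -1.584963, -p*log2(p) = 0.528321
  p = 18/30 = 0.600000: log2(p) = -0.736966, -p*log2(p) = 0.442179
H = 0.260459 + 0.528321 + 0.442179 = 1.230959

H = 1.231 bits/symbol


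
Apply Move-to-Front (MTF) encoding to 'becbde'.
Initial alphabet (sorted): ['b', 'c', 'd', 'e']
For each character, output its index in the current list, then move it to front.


MTF encoding:
'b': index 0 in ['b', 'c', 'd', 'e'] -> ['b', 'c', 'd', 'e']
'e': index 3 in ['b', 'c', 'd', 'e'] -> ['e', 'b', 'c', 'd']
'c': index 2 in ['e', 'b', 'c', 'd'] -> ['c', 'e', 'b', 'd']
'b': index 2 in ['c', 'e', 'b', 'd'] -> ['b', 'c', 'e', 'd']
'd': index 3 in ['b', 'c', 'e', 'd'] -> ['d', 'b', 'c', 'e']
'e': index 3 in ['d', 'b', 'c', 'e'] -> ['e', 'd', 'b', 'c']


Output: [0, 3, 2, 2, 3, 3]


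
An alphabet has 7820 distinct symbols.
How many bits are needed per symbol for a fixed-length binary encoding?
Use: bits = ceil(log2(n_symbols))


log2(7820) = 12.933
Bracket: 2^12 = 4096 < 7820 <= 2^13 = 8192
So ceil(log2(7820)) = 13

bits = ceil(log2(7820)) = ceil(12.933) = 13 bits


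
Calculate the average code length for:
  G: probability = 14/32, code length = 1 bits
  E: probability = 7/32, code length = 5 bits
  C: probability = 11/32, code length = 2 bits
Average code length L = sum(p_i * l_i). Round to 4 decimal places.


Weighted contributions p_i * l_i:
  G: (14/32) * 1 = 14/32
  E: (7/32) * 5 = 35/32
  C: (11/32) * 2 = 22/32
Sum = (14 + 35 + 22)/32 = 71/32

L = 71/32 = 2.2188 bits/symbol


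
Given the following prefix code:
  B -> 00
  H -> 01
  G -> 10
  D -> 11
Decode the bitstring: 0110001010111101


Decoding step by step:
Bits 01 -> H
Bits 10 -> G
Bits 00 -> B
Bits 10 -> G
Bits 10 -> G
Bits 11 -> D
Bits 11 -> D
Bits 01 -> H


Decoded message: HGBGGDDH


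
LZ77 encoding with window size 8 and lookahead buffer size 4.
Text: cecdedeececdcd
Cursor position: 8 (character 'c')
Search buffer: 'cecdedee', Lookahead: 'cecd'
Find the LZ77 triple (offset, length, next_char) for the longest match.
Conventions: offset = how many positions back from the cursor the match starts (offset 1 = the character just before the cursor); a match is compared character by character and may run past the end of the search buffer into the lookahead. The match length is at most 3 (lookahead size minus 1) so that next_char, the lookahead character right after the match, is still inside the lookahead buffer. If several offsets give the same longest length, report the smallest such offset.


Try each offset into the search buffer:
  offset=1 (pos 7, char 'e'): match length 0
  offset=2 (pos 6, char 'e'): match length 0
  offset=3 (pos 5, char 'd'): match length 0
  offset=4 (pos 4, char 'e'): match length 0
  offset=5 (pos 3, char 'd'): match length 0
  offset=6 (pos 2, char 'c'): match length 1
  offset=7 (pos 1, char 'e'): match length 0
  offset=8 (pos 0, char 'c'): match length 3
Longest match has length 3 at offset 8.
next_char = character at position 8 + 3 = 11 -> 'd'

Best match: offset=8, length=3 (matching 'cec' starting at position 0)
LZ77 triple: (8, 3, 'd')


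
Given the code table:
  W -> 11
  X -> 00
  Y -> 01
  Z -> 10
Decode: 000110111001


Decoding:
00 -> X
01 -> Y
10 -> Z
11 -> W
10 -> Z
01 -> Y


Result: XYZWZY


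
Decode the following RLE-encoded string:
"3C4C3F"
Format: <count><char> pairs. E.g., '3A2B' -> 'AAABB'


Expanding each <count><char> pair:
  3C -> 'CCC'
  4C -> 'CCCC'
  3F -> 'FFF'

Decoded = CCCCCCCFFF


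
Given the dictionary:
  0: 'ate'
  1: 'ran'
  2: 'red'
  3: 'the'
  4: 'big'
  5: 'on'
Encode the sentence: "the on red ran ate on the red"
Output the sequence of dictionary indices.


Look up each word in the dictionary:
  'the' -> 3
  'on' -> 5
  'red' -> 2
  'ran' -> 1
  'ate' -> 0
  'on' -> 5
  'the' -> 3
  'red' -> 2

Encoded: [3, 5, 2, 1, 0, 5, 3, 2]


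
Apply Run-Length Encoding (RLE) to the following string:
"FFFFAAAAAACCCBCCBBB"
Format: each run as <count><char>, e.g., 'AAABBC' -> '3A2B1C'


Scanning runs left to right:
  i=0: run of 'F' x 4 -> '4F'
  i=4: run of 'A' x 6 -> '6A'
  i=10: run of 'C' x 3 -> '3C'
  i=13: run of 'B' x 1 -> '1B'
  i=14: run of 'C' x 2 -> '2C'
  i=16: run of 'B' x 3 -> '3B'

RLE = 4F6A3C1B2C3B


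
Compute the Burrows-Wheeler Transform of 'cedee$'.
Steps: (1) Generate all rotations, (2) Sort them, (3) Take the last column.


Rotations (sorted):
  0: $cedee -> last char: e
  1: cedee$ -> last char: $
  2: dee$ce -> last char: e
  3: e$cede -> last char: e
  4: edee$c -> last char: c
  5: ee$ced -> last char: d


BWT = e$eecd


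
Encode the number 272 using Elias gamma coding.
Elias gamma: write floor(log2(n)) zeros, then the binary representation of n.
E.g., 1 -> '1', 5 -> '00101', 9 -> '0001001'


num_bits = floor(log2(272)) + 1 = 9
leading_zeros = num_bits - 1 = 8
binary(272) = 100010000

Elias gamma(272) = '00000000' + '100010000' = 00000000100010000 (17 bits)


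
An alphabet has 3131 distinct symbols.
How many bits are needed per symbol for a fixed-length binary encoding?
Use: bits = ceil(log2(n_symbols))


log2(3131) = 11.6124
Bracket: 2^11 = 2048 < 3131 <= 2^12 = 4096
So ceil(log2(3131)) = 12

bits = ceil(log2(3131)) = ceil(11.6124) = 12 bits


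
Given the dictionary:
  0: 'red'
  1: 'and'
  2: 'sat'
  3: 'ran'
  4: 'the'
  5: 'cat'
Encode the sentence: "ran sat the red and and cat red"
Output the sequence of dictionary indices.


Look up each word in the dictionary:
  'ran' -> 3
  'sat' -> 2
  'the' -> 4
  'red' -> 0
  'and' -> 1
  'and' -> 1
  'cat' -> 5
  'red' -> 0

Encoded: [3, 2, 4, 0, 1, 1, 5, 0]


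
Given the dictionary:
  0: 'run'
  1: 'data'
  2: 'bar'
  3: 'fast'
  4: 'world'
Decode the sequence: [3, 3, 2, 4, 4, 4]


Look up each index in the dictionary:
  3 -> 'fast'
  3 -> 'fast'
  2 -> 'bar'
  4 -> 'world'
  4 -> 'world'
  4 -> 'world'

Decoded: "fast fast bar world world world"


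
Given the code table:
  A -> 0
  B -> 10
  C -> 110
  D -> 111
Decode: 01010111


Decoding:
0 -> A
10 -> B
10 -> B
111 -> D


Result: ABBD


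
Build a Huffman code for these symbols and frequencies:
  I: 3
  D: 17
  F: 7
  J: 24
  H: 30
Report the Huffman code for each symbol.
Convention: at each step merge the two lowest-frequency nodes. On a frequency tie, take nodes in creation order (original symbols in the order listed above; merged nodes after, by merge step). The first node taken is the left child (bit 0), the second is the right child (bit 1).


Huffman tree construction:
Step 1: Merge I(3) + F(7) = 10
Step 2: Merge (I+F)(10) + D(17) = 27
Step 3: Merge J(24) + ((I+F)+D)(27) = 51
Step 4: Merge H(30) + (J+((I+F)+D))(51) = 81
Read each symbol's code off the tree from the root (left child = 0, right child = 1).

Codes:
  I: 1100 (length 4)
  D: 111 (length 3)
  F: 1101 (length 4)
  J: 10 (length 2)
  H: 0 (length 1)
Average code length: 169/81 = 2.0864 bits/symbol


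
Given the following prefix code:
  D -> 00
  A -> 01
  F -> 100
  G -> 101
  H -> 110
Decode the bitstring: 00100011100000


Decoding step by step:
Bits 00 -> D
Bits 100 -> F
Bits 01 -> A
Bits 110 -> H
Bits 00 -> D
Bits 00 -> D


Decoded message: DFAHDD


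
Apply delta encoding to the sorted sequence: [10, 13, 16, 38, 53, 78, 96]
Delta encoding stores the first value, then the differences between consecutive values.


First value: 10
Deltas:
  13 - 10 = 3
  16 - 13 = 3
  38 - 16 = 22
  53 - 38 = 15
  78 - 53 = 25
  96 - 78 = 18


Delta encoded: [10, 3, 3, 22, 15, 25, 18]


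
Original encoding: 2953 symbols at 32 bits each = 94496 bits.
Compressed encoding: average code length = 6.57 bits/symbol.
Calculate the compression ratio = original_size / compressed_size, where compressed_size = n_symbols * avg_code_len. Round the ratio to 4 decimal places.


original_size = n_symbols * orig_bits = 2953 * 32 = 94496 bits
compressed_size = n_symbols * avg_code_len = 2953 * 6.57 = 19401.21 bits
ratio = original_size / compressed_size = 94496 / 19401.21 = 4.8706

Compression ratio = 4.8706


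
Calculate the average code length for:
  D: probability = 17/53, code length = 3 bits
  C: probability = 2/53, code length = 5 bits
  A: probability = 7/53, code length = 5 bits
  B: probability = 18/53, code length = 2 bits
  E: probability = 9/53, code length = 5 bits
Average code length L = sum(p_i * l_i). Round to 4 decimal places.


Weighted contributions p_i * l_i:
  D: (17/53) * 3 = 51/53
  C: (2/53) * 5 = 10/53
  A: (7/53) * 5 = 35/53
  B: (18/53) * 2 = 36/53
  E: (9/53) * 5 = 45/53
Sum = (51 + 10 + 35 + 36 + 45)/53 = 177/53

L = 177/53 = 3.3396 bits/symbol


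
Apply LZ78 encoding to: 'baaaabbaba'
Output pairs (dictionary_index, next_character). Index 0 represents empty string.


LZ78 encoding steps:
Dictionary: {0: ''}
Step 1: w='' (idx 0), next='b' -> output (0, 'b'), add 'b' as idx 1
Step 2: w='' (idx 0), next='a' -> output (0, 'a'), add 'a' as idx 2
Step 3: w='a' (idx 2), next='a' -> output (2, 'a'), add 'aa' as idx 3
Step 4: w='a' (idx 2), next='b' -> output (2, 'b'), add 'ab' as idx 4
Step 5: w='b' (idx 1), next='a' -> output (1, 'a'), add 'ba' as idx 5
Step 6: w='ba' (idx 5), end of input -> output (5, '')


Encoded: [(0, 'b'), (0, 'a'), (2, 'a'), (2, 'b'), (1, 'a'), (5, '')]


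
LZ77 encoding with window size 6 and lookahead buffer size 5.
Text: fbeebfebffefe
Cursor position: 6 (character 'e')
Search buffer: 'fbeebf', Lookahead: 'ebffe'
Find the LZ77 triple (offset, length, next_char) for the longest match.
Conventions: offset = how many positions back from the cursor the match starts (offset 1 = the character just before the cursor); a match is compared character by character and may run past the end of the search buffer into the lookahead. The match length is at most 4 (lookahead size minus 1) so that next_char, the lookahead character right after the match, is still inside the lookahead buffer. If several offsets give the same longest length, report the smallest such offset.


Try each offset into the search buffer:
  offset=1 (pos 5, char 'f'): match length 0
  offset=2 (pos 4, char 'b'): match length 0
  offset=3 (pos 3, char 'e'): match length 3
  offset=4 (pos 2, char 'e'): match length 1
  offset=5 (pos 1, char 'b'): match length 0
  offset=6 (pos 0, char 'f'): match length 0
Longest match has length 3 at offset 3.
next_char = character at position 6 + 3 = 9 -> 'f'

Best match: offset=3, length=3 (matching 'ebf' starting at position 3)
LZ77 triple: (3, 3, 'f')


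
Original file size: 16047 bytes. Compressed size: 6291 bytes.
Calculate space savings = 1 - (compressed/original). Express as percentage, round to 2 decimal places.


ratio = compressed/original = 6291/16047 = 0.392036
savings = 1 - ratio = 1 - 0.392036 = 0.607964
as a percentage: 0.607964 * 100 = 60.8%

Space savings = 1 - 6291/16047 = 60.8%


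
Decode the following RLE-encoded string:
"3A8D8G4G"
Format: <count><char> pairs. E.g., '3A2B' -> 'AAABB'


Expanding each <count><char> pair:
  3A -> 'AAA'
  8D -> 'DDDDDDDD'
  8G -> 'GGGGGGGG'
  4G -> 'GGGG'

Decoded = AAADDDDDDDDGGGGGGGGGGGG


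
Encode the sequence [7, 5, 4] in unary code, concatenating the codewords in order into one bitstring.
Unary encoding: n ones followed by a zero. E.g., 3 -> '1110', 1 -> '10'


Encode each number as n ones followed by a terminating 0:
  7 -> 11111110 (8 bits)
  5 -> 111110 (6 bits)
  4 -> 11110 (5 bits)
Total length = 8 + 6 + 5 = 19 bits.

Unary([7, 5, 4]) = 1111111011111011110 (19 bits)


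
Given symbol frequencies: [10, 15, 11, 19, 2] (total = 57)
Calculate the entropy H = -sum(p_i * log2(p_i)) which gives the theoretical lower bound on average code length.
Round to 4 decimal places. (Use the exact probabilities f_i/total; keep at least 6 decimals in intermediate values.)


Per-symbol terms -p_i * log2(p_i) with p_i = f_i/57:
  p = 10/57 = 0.175439: log2(p) = -2.510962, -p*log2(p) = 0.440520
  p = 15/57 = 0.263158: log2(p) = -1.925999, -p*log2(p) = 0.506842
  p = 11/57 = 0.192982: log2(p) = -2.373458, -p*log2(p) = 0.458036
  p = 19/57 = 0.333333: log2(p) = -1.584963, -p*log2(p) = 0.528321
  p = 2/57 = 0.035088: log2(p) = -4.832890, -p*log2(p) = 0.169575
H = 0.440520 + 0.506842 + 0.458036 + 0.528321 + 0.169575 = 2.103294

H = 2.1033 bits/symbol


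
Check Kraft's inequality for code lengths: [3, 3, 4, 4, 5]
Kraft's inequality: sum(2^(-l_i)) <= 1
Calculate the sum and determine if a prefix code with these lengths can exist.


Sum = 2^(-3) + 2^(-3) + 2^(-4) + 2^(-4) + 2^(-5)
    = 0.125 + 0.125 + 0.0625 + 0.0625 + 0.03125
    = 13/32 = 0.40625
Since 0.40625 <= 1, Kraft's inequality IS satisfied.
A prefix code with these lengths CAN exist.

Kraft sum = 0.40625. Satisfied.


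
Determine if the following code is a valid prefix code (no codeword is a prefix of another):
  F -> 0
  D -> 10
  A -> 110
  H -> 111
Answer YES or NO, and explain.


Checking each pair (does one codeword prefix another?):
  F='0' vs D='10': no prefix
  F='0' vs A='110': no prefix
  F='0' vs H='111': no prefix
  D='10' vs F='0': no prefix
  D='10' vs A='110': no prefix
  D='10' vs H='111': no prefix
  A='110' vs F='0': no prefix
  A='110' vs D='10': no prefix
  A='110' vs H='111': no prefix
  H='111' vs F='0': no prefix
  H='111' vs D='10': no prefix
  H='111' vs A='110': no prefix
No violation found over all pairs.

YES -- this is a valid prefix code. No codeword is a prefix of any other codeword.


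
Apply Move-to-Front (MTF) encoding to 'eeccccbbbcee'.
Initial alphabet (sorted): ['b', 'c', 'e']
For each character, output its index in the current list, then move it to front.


MTF encoding:
'e': index 2 in ['b', 'c', 'e'] -> ['e', 'b', 'c']
'e': index 0 in ['e', 'b', 'c'] -> ['e', 'b', 'c']
'c': index 2 in ['e', 'b', 'c'] -> ['c', 'e', 'b']
'c': index 0 in ['c', 'e', 'b'] -> ['c', 'e', 'b']
'c': index 0 in ['c', 'e', 'b'] -> ['c', 'e', 'b']
'c': index 0 in ['c', 'e', 'b'] -> ['c', 'e', 'b']
'b': index 2 in ['c', 'e', 'b'] -> ['b', 'c', 'e']
'b': index 0 in ['b', 'c', 'e'] -> ['b', 'c', 'e']
'b': index 0 in ['b', 'c', 'e'] -> ['b', 'c', 'e']
'c': index 1 in ['b', 'c', 'e'] -> ['c', 'b', 'e']
'e': index 2 in ['c', 'b', 'e'] -> ['e', 'c', 'b']
'e': index 0 in ['e', 'c', 'b'] -> ['e', 'c', 'b']


Output: [2, 0, 2, 0, 0, 0, 2, 0, 0, 1, 2, 0]


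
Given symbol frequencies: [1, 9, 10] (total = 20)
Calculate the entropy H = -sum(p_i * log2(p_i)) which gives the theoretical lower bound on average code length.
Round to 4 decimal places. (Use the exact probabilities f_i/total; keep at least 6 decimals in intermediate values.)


Per-symbol terms -p_i * log2(p_i) with p_i = f_i/20:
  p = 1/20 = 0.050000: log2(p) = -4.321928, -p*log2(p) = 0.216096
  p = 9/20 = 0.450000: log2(p) = -1.152003, -p*log2(p) = 0.518401
  p = 10/20 = 0.500000: log2(p) = -1.000000, -p*log2(p) = 0.500000
H = 0.216096 + 0.518401 + 0.500000 = 1.234497

H = 1.2345 bits/symbol


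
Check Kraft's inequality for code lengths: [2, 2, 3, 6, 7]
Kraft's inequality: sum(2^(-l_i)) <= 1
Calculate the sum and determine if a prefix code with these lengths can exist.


Sum = 2^(-2) + 2^(-2) + 2^(-3) + 2^(-6) + 2^(-7)
    = 0.25 + 0.25 + 0.125 + 0.015625 + 0.0078125
    = 83/128 = 0.6484375
Since 0.6484375 <= 1, Kraft's inequality IS satisfied.
A prefix code with these lengths CAN exist.

Kraft sum = 0.6484375. Satisfied.


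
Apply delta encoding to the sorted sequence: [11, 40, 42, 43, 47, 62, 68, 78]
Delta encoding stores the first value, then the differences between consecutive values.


First value: 11
Deltas:
  40 - 11 = 29
  42 - 40 = 2
  43 - 42 = 1
  47 - 43 = 4
  62 - 47 = 15
  68 - 62 = 6
  78 - 68 = 10


Delta encoded: [11, 29, 2, 1, 4, 15, 6, 10]


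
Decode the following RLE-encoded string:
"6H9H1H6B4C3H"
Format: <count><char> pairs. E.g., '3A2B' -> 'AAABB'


Expanding each <count><char> pair:
  6H -> 'HHHHHH'
  9H -> 'HHHHHHHHH'
  1H -> 'H'
  6B -> 'BBBBBB'
  4C -> 'CCCC'
  3H -> 'HHH'

Decoded = HHHHHHHHHHHHHHHHBBBBBBCCCCHHH


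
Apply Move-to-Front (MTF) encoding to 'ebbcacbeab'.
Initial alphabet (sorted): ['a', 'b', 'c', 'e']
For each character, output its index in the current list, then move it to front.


MTF encoding:
'e': index 3 in ['a', 'b', 'c', 'e'] -> ['e', 'a', 'b', 'c']
'b': index 2 in ['e', 'a', 'b', 'c'] -> ['b', 'e', 'a', 'c']
'b': index 0 in ['b', 'e', 'a', 'c'] -> ['b', 'e', 'a', 'c']
'c': index 3 in ['b', 'e', 'a', 'c'] -> ['c', 'b', 'e', 'a']
'a': index 3 in ['c', 'b', 'e', 'a'] -> ['a', 'c', 'b', 'e']
'c': index 1 in ['a', 'c', 'b', 'e'] -> ['c', 'a', 'b', 'e']
'b': index 2 in ['c', 'a', 'b', 'e'] -> ['b', 'c', 'a', 'e']
'e': index 3 in ['b', 'c', 'a', 'e'] -> ['e', 'b', 'c', 'a']
'a': index 3 in ['e', 'b', 'c', 'a'] -> ['a', 'e', 'b', 'c']
'b': index 2 in ['a', 'e', 'b', 'c'] -> ['b', 'a', 'e', 'c']


Output: [3, 2, 0, 3, 3, 1, 2, 3, 3, 2]
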